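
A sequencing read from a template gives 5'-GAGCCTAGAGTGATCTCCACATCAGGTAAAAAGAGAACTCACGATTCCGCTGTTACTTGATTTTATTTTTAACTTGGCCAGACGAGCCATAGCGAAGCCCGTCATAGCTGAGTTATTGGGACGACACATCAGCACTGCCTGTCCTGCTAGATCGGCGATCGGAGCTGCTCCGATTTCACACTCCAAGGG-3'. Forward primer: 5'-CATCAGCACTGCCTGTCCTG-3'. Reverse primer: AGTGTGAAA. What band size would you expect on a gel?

56 bp

Scanning the template, CATCAGCACTGCCTGTCCTG occurs at positions 127–146; this primer anneals to the bottom strand there with its 3' end pointing downstream.
Reverse complement of the reverse primer: TTTCACACT. This occurs on the top strand at positions 174–182.
The product runs from position 127 to position 182, so its length is 182 − 127 + 1 = 56 bp.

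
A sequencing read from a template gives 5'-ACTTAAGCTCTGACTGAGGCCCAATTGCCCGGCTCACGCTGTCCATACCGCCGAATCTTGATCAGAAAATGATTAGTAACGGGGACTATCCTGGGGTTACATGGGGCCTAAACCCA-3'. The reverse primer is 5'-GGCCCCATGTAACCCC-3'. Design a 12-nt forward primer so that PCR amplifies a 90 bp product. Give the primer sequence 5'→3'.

5'-GCCCAATTGCCC-3'

The reverse primer's reverse complement GGGGTTACATGGGGCC matches the template at positions 93–108, so the product ends at position 108.
A 90 bp product then starts at position 108 − 90 + 1 = 19.
The forward primer is identical to the top strand there: GCCCAATTGCCC.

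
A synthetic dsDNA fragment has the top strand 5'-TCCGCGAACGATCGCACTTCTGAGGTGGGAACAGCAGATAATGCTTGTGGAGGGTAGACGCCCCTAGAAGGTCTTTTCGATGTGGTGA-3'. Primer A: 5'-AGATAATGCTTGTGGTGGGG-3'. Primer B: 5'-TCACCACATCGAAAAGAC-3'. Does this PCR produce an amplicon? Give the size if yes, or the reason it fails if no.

Primer A (AGATAATGCTTGTGGTGGGG) does not match the top strand, and its reverse complement CCCCACCACAAGCATTATCT does not match either.
With no annealing site for primer A, no amplification occurs.

No product — primer A has no binding site in the template.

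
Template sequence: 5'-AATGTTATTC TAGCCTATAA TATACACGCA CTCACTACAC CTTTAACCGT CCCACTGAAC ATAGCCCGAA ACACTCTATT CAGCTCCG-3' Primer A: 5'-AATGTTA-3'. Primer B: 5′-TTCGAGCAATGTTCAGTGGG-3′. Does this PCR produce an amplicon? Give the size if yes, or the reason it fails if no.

No product — primer B has no binding site in the template.

Primer B (TTCGAGCAATGTTCAGTGGG) does not match the top strand, and its reverse complement CCCACTGAACATTGCTCGAA does not match either.
With no annealing site for primer B, no amplification occurs.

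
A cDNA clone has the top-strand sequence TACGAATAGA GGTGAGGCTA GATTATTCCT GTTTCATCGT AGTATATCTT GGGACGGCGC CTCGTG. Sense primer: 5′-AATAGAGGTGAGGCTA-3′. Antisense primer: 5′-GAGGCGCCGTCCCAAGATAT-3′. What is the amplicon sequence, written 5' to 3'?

Forward primer AATAGAGGTGAGGCTA is found on the top strand at positions 5–20.
Reverse complement of the reverse primer: ATATCTTGGGACGGCGCCTC. This occurs on the top strand at positions 44–63.
The product is the template from position 5 through 63 (59 bp).

5'-AATAGAGGTGAGGCTAGATTATTCCTGTTTCATCGTAGTATATCTTGGGACGGCGCCTC-3'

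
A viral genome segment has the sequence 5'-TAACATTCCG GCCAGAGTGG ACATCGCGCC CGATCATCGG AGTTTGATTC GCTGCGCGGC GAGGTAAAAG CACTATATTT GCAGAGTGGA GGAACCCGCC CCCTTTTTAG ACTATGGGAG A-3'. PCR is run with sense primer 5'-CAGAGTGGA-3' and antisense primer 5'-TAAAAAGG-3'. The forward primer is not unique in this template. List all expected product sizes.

97 bp, 28 bp

The forward primer CAGAGTGGA matches the top strand at positions 13–21, 82–90.
The reverse primer's reverse complement is CCTTTTTA, matching at positions 102–109.
Each forward site pairs with the reverse site to give a product ending at position 109: sizes 97, 28 bp.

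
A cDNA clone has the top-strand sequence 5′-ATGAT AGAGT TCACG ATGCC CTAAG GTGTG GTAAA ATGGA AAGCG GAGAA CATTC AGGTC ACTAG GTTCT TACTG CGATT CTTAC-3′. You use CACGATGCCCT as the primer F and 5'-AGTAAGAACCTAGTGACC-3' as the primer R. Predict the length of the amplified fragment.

Forward primer CACGATGCCCT is found on the top strand at positions 12–22.
Reverse complement of the reverse primer: GGTCACTAGGTTCTTACT. This occurs on the top strand at positions 57–74.
Product length = (reverse-primer end) − (forward-primer start) + 1 = 74 − 12 + 1 = 63 bp.

63 bp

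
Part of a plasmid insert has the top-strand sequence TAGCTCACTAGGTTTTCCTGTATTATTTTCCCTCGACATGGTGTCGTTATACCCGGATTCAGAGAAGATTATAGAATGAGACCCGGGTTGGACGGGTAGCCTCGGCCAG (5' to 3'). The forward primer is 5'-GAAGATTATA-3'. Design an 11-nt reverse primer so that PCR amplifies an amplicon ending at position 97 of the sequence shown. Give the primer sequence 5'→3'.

5'-ACCCGTCCAAC-3'

The forward primer binds at positions 64–73; the product's 3' end on the top strand is position 97.
The reverse primer anneals to the top strand over positions 87–97, i.e. to GTTGGACGGGT.
Its sequence written 5'→3' is the reverse complement: ACCCGTCCAAC.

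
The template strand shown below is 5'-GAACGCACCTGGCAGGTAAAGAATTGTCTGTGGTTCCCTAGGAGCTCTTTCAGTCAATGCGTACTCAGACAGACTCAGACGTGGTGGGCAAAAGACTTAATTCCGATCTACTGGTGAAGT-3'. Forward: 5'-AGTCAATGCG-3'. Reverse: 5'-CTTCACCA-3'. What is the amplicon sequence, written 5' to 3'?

Scanning the template, AGTCAATGCG occurs at positions 52–61; this primer anneals to the bottom strand there with its 3' end pointing downstream.
The reverse primer's reverse complement is TGGTGAAG, which matches the template at positions 112–119.
The product is the template from position 52 through 119 (68 bp).

5'-AGTCAATGCGTACTCAGACAGACTCAGACGTGGTGGGCAAAAGACTTAATTCCGATCTACTGGTGAAG-3'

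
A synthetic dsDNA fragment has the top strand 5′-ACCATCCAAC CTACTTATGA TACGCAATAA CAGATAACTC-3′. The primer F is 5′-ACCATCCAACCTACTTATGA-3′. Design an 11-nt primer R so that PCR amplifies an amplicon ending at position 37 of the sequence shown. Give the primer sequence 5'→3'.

5'-TTATCTGTTAT-3'

The forward primer binds at positions 1–20; the product's 3' end on the top strand is position 37.
The reverse primer anneals to the top strand over positions 27–37, i.e. to ATAACAGATAA.
Its sequence written 5'→3' is the reverse complement: TTATCTGTTAT.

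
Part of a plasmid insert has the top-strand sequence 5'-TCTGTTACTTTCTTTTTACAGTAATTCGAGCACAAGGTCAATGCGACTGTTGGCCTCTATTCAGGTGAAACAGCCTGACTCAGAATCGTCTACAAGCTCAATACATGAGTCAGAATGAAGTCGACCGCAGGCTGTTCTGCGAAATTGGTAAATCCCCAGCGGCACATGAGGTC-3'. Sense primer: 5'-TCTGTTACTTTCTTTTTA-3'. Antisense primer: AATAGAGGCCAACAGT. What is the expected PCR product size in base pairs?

61 bp

The forward primer matches the template at positions 1–18.
Reverse complement of the reverse primer: ACTGTTGGCCTCTATT. This occurs on the top strand at positions 46–61.
Amplicon spans positions 1–61: 61 bp.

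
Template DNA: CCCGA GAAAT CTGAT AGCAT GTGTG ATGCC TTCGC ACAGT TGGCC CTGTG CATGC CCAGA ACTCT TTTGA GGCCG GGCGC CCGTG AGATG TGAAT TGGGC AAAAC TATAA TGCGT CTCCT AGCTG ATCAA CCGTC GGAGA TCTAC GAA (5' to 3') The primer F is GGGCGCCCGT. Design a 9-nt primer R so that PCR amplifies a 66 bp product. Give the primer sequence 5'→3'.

The forward primer binds at positions 75–84, so a 66 bp product ends at position 75 + 66 − 1 = 140.
The reverse primer anneals to the top strand over positions 132–140, i.e. to CGTCGGAGA.
Its sequence written 5'→3' is the reverse complement: TCTCCGACG.

5'-TCTCCGACG-3'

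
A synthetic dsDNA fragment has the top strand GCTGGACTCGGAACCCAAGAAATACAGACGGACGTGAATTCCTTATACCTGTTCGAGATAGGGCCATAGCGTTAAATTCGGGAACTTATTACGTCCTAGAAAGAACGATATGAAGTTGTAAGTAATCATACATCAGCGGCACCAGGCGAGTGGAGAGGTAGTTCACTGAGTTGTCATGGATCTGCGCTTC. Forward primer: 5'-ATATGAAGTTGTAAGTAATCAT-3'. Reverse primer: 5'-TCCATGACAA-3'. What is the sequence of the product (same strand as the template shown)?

5'-ATATGAAGTTGTAAGTAATCATACATCAGCGGCACCAGGCGAGTGGAGAGGTAGTTCACTGAGTTGTCATGGA-3'

Forward primer ATATGAAGTTGTAAGTAATCAT is found on the top strand at positions 108–129.
Taking the reverse complement of TCCATGACAA gives TTGTCATGGA, found at positions 171–180 on the template; the primer anneals here to the top strand with its 3' end pointing upstream.
The product is the template from position 108 through 180 (73 bp).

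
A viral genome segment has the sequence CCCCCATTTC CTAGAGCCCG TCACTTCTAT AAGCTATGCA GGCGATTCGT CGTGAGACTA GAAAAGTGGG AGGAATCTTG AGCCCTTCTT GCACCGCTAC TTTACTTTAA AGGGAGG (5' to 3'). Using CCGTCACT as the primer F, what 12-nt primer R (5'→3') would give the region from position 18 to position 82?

The product's 3' end on the top strand is position 82.
The reverse primer anneals to the top strand over positions 71–82, i.e. to AGGAATCTTGAG.
Its sequence written 5'→3' is the reverse complement: CTCAAGATTCCT.

5'-CTCAAGATTCCT-3'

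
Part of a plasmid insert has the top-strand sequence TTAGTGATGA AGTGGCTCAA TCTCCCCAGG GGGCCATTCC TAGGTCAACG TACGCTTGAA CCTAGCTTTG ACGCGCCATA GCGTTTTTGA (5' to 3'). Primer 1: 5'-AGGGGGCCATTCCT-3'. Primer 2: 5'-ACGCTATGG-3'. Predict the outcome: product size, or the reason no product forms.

Primer 1 (AGGGGGCCATTCCT) matches the top strand at positions 28–41; it acts as a forward primer.
Primer 2's reverse complement is CCATAGCGT, matching the top strand at positions 76–84; it acts as a reverse primer.
The 3' ends face each other across positions 28–84, giving a 57 bp product.

Yes — a 57 bp product.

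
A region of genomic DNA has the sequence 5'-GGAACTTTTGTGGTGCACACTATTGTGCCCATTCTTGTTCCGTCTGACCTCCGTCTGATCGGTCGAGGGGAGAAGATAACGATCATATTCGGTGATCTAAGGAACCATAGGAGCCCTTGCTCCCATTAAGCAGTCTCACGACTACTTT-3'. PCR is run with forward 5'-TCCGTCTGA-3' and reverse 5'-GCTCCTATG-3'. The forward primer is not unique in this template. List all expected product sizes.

76 bp, 65 bp

The forward primer TCCGTCTGA matches the top strand at positions 39–47, 50–58.
The reverse primer's reverse complement is CATAGGAGC, matching at positions 106–114.
Each forward site pairs with the reverse site to give a product ending at position 114: sizes 76, 65 bp.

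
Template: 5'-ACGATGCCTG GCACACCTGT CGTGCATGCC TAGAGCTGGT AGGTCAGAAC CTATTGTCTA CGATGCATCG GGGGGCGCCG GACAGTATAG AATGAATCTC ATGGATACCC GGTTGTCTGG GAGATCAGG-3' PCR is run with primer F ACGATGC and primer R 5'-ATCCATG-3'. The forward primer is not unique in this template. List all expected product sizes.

The forward primer ACGATGC matches the top strand at positions 1–7, 60–66.
The reverse primer's reverse complement is CATGGAT, matching at positions 100–106.
Each forward site pairs with the reverse site to give a product ending at position 106: sizes 106, 47 bp.

106 bp, 47 bp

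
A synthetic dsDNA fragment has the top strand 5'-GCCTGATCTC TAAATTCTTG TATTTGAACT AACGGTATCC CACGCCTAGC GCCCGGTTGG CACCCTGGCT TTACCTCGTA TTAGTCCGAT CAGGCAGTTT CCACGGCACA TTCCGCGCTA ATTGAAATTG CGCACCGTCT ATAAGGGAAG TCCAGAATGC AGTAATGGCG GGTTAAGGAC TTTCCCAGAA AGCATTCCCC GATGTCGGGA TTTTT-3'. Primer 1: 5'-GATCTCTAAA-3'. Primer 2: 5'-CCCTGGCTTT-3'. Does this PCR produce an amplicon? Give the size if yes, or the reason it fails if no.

Primer 1 (GATCTCTAAA) matches the top strand at positions 5–14 (3' end points downstream).
Primer 2 (CCCTGGCTTT) also matches the top strand directly, at positions 63–72 — its reverse complement AAAGCCAGGG is not present.
Both primers anneal to the bottom strand with 3' ends pointing the same way, so neither can prime synthesis back toward the other.

No product — both primers anneal to the same strand and extend in the same direction.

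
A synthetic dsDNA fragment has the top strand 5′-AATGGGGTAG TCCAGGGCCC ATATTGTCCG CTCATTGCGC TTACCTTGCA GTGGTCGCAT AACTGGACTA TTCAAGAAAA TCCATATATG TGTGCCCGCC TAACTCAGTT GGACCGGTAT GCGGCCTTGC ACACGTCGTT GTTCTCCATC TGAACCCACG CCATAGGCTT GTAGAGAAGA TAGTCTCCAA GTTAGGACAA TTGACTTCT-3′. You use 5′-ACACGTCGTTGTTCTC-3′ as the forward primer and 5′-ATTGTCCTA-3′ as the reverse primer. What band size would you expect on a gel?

71 bp

Scanning the template, ACACGTCGTTGTTCTC occurs at positions 131–146; this primer anneals to the bottom strand there with its 3' end pointing downstream.
The reverse primer's reverse complement is TAGGACAAT, which matches the template at positions 193–201.
Product length = (reverse-primer end) − (forward-primer start) + 1 = 201 − 131 + 1 = 71 bp.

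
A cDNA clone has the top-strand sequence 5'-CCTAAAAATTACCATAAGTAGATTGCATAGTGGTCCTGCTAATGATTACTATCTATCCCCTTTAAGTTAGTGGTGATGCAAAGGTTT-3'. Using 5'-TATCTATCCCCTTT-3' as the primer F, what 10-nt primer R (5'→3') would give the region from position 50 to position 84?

The product's 3' end on the top strand is position 84.
The reverse primer anneals to the top strand over positions 75–84, i.e. to GATGCAAAGG.
Its sequence written 5'→3' is the reverse complement: CCTTTGCATC.

5'-CCTTTGCATC-3'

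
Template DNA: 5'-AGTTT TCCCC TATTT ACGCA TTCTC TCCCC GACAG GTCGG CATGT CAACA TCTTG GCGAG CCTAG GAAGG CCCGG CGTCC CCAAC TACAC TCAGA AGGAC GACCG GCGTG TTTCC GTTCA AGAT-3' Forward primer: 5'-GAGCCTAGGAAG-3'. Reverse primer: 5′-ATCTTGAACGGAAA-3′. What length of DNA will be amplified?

The forward primer matches the template at positions 58–69.
Reverse complement of the reverse primer: TTTCCGTTCAAGAT. This occurs on the top strand at positions 111–124.
Amplicon spans positions 58–124: 67 bp.

67 bp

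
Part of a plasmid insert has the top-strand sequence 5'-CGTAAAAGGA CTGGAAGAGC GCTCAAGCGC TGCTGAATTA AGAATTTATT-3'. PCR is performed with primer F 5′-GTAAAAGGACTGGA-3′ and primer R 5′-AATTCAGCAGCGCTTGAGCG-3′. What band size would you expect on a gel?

Scanning the template, GTAAAAGGACTGGA occurs at positions 2–15; this primer anneals to the bottom strand there with its 3' end pointing downstream.
The reverse primer's reverse complement is CGCTCAAGCGCTGCTGAATT, which matches the template at positions 20–39.
Amplicon spans positions 2–39: 38 bp.

38 bp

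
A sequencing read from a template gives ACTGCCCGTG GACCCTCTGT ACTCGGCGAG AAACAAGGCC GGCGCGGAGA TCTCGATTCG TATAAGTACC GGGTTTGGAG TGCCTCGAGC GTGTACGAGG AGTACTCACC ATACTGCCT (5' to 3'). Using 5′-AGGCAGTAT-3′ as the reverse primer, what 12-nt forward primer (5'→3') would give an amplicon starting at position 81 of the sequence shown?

The reverse primer's reverse complement ATACTGCCT matches the template at positions 111–119; the product starts at position 81.
The forward primer is identical to the top strand over positions 81–92: TGCCTCGAGCGT.

5'-TGCCTCGAGCGT-3'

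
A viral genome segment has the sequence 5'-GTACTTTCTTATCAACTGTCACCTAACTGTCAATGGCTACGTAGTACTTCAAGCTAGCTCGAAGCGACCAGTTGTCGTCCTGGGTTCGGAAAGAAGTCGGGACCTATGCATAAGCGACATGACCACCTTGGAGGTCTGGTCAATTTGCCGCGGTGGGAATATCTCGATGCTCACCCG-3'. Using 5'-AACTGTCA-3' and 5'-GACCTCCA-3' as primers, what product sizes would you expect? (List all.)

The forward primer AACTGTCA matches the top strand at positions 14–21, 25–32.
The reverse primer's reverse complement is TGGAGGTC, matching at positions 129–136.
Each forward site pairs with the reverse site to give a product ending at position 136: sizes 123, 112 bp.

123 bp, 112 bp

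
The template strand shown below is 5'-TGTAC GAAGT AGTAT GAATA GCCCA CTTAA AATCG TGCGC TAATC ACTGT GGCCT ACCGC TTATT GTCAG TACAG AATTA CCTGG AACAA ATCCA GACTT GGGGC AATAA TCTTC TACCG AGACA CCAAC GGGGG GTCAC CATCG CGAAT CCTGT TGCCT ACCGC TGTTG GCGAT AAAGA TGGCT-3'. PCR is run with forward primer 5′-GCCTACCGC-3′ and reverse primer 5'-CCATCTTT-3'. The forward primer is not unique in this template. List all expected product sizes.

The forward primer GCCTACCGC matches the top strand at positions 52–60, 157–165.
The reverse primer's reverse complement is AAAGATGG, matching at positions 176–183.
Each forward site pairs with the reverse site to give a product ending at position 183: sizes 132, 27 bp.

132 bp, 27 bp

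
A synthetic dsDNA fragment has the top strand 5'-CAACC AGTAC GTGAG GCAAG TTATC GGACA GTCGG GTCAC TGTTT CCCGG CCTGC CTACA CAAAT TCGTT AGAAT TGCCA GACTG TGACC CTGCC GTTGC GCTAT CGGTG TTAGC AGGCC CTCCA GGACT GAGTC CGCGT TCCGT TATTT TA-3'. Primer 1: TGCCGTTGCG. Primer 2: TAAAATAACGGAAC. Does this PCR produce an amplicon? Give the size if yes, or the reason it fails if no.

Yes — a 61 bp product.

Primer 1 (TGCCGTTGCG) matches the top strand at positions 92–101; it acts as a forward primer.
Primer 2's reverse complement is GTTCCGTTATTTTA, matching the top strand at positions 139–152; it acts as a reverse primer.
The 3' ends face each other across positions 92–152, giving a 61 bp product.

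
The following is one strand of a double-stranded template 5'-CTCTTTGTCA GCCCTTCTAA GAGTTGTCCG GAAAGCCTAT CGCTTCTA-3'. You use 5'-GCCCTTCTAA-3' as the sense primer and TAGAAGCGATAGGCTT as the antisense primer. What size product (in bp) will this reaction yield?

38 bp

Forward primer GCCCTTCTAA is found on the top strand at positions 11–20.
Reverse complement of the reverse primer: AAGCCTATCGCTTCTA. This occurs on the top strand at positions 33–48.
Amplicon spans positions 11–48: 38 bp.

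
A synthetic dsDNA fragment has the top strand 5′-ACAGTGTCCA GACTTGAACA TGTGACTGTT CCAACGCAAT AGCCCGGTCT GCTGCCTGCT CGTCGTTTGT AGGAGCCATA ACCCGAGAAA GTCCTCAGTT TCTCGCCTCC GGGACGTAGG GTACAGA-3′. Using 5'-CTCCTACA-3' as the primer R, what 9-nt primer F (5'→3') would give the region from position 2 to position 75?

5'-CAGTGTCCA-3'

The reverse primer's reverse complement TGTAGGAG matches the template at positions 68–75; the product starts at position 2.
The forward primer is identical to the top strand over positions 2–10: CAGTGTCCA.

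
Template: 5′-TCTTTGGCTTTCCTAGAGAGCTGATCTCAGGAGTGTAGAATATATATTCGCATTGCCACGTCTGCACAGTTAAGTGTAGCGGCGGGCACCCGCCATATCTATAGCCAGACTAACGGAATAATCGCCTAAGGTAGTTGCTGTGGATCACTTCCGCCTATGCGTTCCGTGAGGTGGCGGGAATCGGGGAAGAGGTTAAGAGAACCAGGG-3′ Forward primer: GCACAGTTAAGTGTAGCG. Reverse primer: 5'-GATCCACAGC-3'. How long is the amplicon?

83 bp

The forward primer matches the template at positions 64–81.
The reverse primer's reverse complement is GCTGTGGATC, which matches the template at positions 137–146.
Product length = (reverse-primer end) − (forward-primer start) + 1 = 146 − 64 + 1 = 83 bp.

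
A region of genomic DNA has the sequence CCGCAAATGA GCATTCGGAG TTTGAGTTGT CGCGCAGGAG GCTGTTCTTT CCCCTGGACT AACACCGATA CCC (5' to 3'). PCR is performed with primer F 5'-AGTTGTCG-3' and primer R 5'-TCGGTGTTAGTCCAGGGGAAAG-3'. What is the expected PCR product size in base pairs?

Forward primer AGTTGTCG is found on the top strand at positions 25–32.
The reverse primer's reverse complement is CTTTCCCCTGGACTAACACCGA, which matches the template at positions 47–68.
The product runs from position 25 to position 68, so its length is 68 − 25 + 1 = 44 bp.

44 bp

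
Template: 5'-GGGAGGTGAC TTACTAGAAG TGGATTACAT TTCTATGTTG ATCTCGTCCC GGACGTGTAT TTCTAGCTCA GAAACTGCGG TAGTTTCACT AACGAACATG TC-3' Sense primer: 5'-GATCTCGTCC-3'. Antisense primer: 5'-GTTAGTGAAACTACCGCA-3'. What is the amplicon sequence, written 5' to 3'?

Forward primer GATCTCGTCC is found on the top strand at positions 40–49.
Reverse complement of the reverse primer: TGCGGTAGTTTCACTAAC. This occurs on the top strand at positions 76–93.
The product is the template from position 40 through 93 (54 bp).

5'-GATCTCGTCCCGGACGTGTATTTCTAGCTCAGAAACTGCGGTAGTTTCACTAAC-3'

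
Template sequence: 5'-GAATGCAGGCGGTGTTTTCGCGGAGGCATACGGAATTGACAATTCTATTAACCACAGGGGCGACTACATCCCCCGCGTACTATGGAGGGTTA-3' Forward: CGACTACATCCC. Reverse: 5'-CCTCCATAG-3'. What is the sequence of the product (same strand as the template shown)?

Forward primer CGACTACATCCC is found on the top strand at positions 61–72.
The reverse primer's reverse complement is CTATGGAGG, which matches the template at positions 80–88.
The product is the template from position 61 through 88 (28 bp).

5'-CGACTACATCCCCCGCGTACTATGGAGG-3'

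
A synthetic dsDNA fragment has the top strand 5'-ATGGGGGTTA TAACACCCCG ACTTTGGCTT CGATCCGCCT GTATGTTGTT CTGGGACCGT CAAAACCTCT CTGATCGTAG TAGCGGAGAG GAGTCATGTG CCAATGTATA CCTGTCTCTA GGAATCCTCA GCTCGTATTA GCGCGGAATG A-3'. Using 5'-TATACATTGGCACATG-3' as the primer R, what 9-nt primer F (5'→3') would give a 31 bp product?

The reverse primer's reverse complement CATGTGCCAATGTATA matches the template at positions 95–110, so the product ends at position 110.
A 31 bp product then starts at position 110 − 31 + 1 = 80.
The forward primer is identical to the top strand there: GTAGCGGAG.

5'-GTAGCGGAG-3'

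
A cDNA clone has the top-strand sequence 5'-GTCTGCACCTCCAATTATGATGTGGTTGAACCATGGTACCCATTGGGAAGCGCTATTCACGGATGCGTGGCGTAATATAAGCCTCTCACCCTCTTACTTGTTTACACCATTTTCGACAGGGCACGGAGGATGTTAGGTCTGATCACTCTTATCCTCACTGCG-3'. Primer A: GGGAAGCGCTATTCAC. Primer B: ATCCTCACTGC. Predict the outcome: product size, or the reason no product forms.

Primer A (GGGAAGCGCTATTCAC) matches the top strand at positions 45–60 (3' end points downstream).
Primer B (ATCCTCACTGC) also matches the top strand directly, at positions 151–161 — its reverse complement GCAGTGAGGAT is not present.
Both primers anneal to the bottom strand with 3' ends pointing the same way, so neither can prime synthesis back toward the other.

No product — both primers anneal to the same strand and extend in the same direction.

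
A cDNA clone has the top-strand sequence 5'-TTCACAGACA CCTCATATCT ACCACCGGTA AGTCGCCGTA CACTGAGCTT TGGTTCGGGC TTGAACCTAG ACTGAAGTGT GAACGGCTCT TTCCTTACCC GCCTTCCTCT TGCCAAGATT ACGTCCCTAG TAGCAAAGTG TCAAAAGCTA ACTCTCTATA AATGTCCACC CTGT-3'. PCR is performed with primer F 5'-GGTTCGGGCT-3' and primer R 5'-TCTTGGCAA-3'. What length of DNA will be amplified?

67 bp

The forward primer matches the template at positions 52–61.
Taking the reverse complement of TCTTGGCAA gives TTGCCAAGA, found at positions 110–118 on the template; the primer anneals here to the top strand with its 3' end pointing upstream.
Product length = (reverse-primer end) − (forward-primer start) + 1 = 118 − 52 + 1 = 67 bp.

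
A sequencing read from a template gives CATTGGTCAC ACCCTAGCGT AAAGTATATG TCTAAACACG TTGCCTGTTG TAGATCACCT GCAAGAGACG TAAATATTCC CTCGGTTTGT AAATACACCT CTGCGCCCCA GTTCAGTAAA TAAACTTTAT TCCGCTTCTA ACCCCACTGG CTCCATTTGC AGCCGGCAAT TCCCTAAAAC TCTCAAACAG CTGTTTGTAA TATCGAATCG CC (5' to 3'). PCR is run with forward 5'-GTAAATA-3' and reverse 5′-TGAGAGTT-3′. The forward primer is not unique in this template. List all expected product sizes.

116 bp, 97 bp, 70 bp

The forward primer GTAAATA matches the top strand at positions 70–76, 89–95, 116–122.
The reverse primer's reverse complement is AACTCTCA, matching at positions 178–185.
Each forward site pairs with the reverse site to give a product ending at position 185: sizes 116, 97, 70 bp.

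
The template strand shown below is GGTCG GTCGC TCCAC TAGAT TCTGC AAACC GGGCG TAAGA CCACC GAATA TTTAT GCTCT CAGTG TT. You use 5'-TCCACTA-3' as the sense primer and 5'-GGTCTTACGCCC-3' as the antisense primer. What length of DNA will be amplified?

The forward primer matches the template at positions 11–17.
Reverse complement of the reverse primer: GGGCGTAAGACC. This occurs on the top strand at positions 31–42.
Product length = (reverse-primer end) − (forward-primer start) + 1 = 42 − 11 + 1 = 32 bp.

32 bp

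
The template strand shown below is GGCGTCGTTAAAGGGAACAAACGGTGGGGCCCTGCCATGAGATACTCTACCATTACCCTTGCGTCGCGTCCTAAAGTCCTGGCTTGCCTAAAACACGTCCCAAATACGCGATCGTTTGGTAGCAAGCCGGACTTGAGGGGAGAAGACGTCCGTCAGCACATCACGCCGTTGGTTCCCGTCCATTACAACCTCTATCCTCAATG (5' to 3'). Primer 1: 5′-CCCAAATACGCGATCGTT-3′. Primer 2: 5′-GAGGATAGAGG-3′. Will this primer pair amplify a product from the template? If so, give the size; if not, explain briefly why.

Yes — a 101 bp product.

Primer 1 (CCCAAATACGCGATCGTT) matches the top strand at positions 99–116; it acts as a forward primer.
Primer 2's reverse complement is CCTCTATCCTC, matching the top strand at positions 189–199; it acts as a reverse primer.
The 3' ends face each other across positions 99–199, giving a 101 bp product.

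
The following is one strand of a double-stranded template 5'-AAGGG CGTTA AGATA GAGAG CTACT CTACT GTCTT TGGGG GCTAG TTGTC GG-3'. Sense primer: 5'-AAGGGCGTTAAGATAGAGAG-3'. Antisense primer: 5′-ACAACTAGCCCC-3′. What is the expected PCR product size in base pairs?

49 bp

Forward primer AAGGGCGTTAAGATAGAGAG is found on the top strand at positions 1–20.
Taking the reverse complement of ACAACTAGCCCC gives GGGGCTAGTTGT, found at positions 38–49 on the template; the primer anneals here to the top strand with its 3' end pointing upstream.
Amplicon spans positions 1–49: 49 bp.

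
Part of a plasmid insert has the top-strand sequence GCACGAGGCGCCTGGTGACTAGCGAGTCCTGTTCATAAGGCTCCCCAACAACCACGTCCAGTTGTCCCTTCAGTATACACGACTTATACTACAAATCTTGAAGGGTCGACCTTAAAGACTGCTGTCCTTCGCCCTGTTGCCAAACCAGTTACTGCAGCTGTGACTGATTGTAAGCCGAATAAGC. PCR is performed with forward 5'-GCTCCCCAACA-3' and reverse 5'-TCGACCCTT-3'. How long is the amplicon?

Forward primer GCTCCCCAACA is found on the top strand at positions 40–50.
The reverse primer's reverse complement is AAGGGTCGA, which matches the template at positions 101–109.
The product runs from position 40 to position 109, so its length is 109 − 40 + 1 = 70 bp.

70 bp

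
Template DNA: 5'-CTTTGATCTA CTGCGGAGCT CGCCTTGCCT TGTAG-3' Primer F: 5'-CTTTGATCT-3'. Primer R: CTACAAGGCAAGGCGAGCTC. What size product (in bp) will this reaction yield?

Scanning the template, CTTTGATCT occurs at positions 1–9; this primer anneals to the bottom strand there with its 3' end pointing downstream.
The reverse primer's reverse complement is GAGCTCGCCTTGCCTTGTAG, which matches the template at positions 16–35.
The product runs from position 1 to position 35, so its length is 35 − 1 + 1 = 35 bp.

35 bp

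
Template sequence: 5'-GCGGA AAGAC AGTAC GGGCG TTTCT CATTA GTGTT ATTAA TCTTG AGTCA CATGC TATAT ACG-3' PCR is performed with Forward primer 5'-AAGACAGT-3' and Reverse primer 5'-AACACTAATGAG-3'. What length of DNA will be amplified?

30 bp

The forward primer matches the template at positions 6–13.
The reverse primer's reverse complement is CTCATTAGTGTT, which matches the template at positions 24–35.
Amplicon spans positions 6–35: 30 bp.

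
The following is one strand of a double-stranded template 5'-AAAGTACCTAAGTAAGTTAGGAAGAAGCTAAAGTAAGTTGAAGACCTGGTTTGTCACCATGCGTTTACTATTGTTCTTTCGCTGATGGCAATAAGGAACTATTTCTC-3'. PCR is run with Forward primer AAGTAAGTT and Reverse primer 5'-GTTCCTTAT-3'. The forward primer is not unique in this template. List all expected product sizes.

The forward primer AAGTAAGTT matches the top strand at positions 10–18, 31–39.
The reverse primer's reverse complement is ATAAGGAAC, matching at positions 91–99.
Each forward site pairs with the reverse site to give a product ending at position 99: sizes 90, 69 bp.

90 bp, 69 bp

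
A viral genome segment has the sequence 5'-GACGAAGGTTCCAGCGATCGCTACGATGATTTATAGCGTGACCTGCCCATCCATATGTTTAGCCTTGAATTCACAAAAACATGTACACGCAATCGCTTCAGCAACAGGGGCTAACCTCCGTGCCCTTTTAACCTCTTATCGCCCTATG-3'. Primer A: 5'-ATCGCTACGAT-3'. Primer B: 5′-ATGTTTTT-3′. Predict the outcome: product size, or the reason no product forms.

Primer A (ATCGCTACGAT) matches the top strand at positions 17–27; it acts as a forward primer.
Primer B's reverse complement is AAAAACAT, matching the top strand at positions 75–82; it acts as a reverse primer.
The 3' ends face each other across positions 17–82, giving a 66 bp product.

Yes — a 66 bp product.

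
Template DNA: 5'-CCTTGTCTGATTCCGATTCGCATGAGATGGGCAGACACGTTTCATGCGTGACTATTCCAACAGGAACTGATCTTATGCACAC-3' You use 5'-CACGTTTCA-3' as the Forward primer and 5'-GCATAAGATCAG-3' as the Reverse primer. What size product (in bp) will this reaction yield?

The forward primer matches the template at positions 36–44.
Reverse complement of the reverse primer: CTGATCTTATGC. This occurs on the top strand at positions 67–78.
Amplicon spans positions 36–78: 43 bp.

43 bp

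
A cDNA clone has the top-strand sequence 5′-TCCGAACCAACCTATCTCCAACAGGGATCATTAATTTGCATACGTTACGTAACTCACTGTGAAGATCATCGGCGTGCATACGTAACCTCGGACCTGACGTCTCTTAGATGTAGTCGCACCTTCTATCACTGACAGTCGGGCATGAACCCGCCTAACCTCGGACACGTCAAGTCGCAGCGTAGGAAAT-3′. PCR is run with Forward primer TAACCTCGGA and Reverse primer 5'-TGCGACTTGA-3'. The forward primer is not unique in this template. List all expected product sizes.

The forward primer TAACCTCGGA matches the top strand at positions 83–92, 153–162.
The reverse primer's reverse complement is TCAAGTCGCA, matching at positions 167–176.
Each forward site pairs with the reverse site to give a product ending at position 176: sizes 94, 24 bp.

94 bp, 24 bp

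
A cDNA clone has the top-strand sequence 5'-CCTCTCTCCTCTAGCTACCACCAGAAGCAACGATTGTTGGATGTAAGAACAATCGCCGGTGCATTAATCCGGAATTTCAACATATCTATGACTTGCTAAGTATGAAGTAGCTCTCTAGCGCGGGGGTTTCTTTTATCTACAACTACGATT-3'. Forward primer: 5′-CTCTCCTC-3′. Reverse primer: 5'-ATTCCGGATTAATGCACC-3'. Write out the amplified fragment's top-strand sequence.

Scanning the template, CTCTCCTC occurs at positions 4–11; this primer anneals to the bottom strand there with its 3' end pointing downstream.
The reverse primer's reverse complement is GGTGCATTAATCCGGAAT, which matches the template at positions 58–75.
The product is the template from position 4 through 75 (72 bp).

5'-CTCTCCTCTAGCTACCACCAGAAGCAACGATTGTTGGATGTAAGAACAATCGCCGGTGCATTAATCCGGAAT-3'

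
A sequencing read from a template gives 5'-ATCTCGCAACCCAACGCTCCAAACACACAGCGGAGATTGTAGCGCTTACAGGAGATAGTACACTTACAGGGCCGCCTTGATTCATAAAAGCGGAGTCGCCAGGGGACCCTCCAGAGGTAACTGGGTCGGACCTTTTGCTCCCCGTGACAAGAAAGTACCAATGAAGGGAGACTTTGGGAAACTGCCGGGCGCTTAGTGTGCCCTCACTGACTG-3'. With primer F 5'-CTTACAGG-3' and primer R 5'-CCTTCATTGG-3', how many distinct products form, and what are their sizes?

Two products: 123 bp, 105 bp

The forward primer CTTACAGG matches the top strand at positions 45–52, 63–70.
The reverse primer's reverse complement is CCAATGAAGG, matching at positions 158–167.
Each forward site pairs with the reverse site to give a product ending at position 167: sizes 123, 105 bp.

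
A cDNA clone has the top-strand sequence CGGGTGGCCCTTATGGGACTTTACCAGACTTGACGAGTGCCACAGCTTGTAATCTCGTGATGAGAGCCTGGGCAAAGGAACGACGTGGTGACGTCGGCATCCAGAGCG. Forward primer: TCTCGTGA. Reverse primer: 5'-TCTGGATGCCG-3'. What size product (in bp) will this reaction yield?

The forward primer matches the template at positions 53–60.
Taking the reverse complement of TCTGGATGCCG gives CGGCATCCAGA, found at positions 95–105 on the template; the primer anneals here to the top strand with its 3' end pointing upstream.
Product length = (reverse-primer end) − (forward-primer start) + 1 = 105 − 53 + 1 = 53 bp.

53 bp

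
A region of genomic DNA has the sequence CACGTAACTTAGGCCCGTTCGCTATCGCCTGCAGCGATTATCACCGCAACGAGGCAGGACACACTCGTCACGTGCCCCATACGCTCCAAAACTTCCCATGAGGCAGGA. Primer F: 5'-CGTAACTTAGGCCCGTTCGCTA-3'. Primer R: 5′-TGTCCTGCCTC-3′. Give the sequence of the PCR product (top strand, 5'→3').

5'-CGTAACTTAGGCCCGTTCGCTATCGCCTGCAGCGATTATCACCGCAACGAGGCAGGACA-3'

Scanning the template, CGTAACTTAGGCCCGTTCGCTA occurs at positions 3–24; this primer anneals to the bottom strand there with its 3' end pointing downstream.
Taking the reverse complement of TGTCCTGCCTC gives GAGGCAGGACA, found at positions 51–61 on the template; the primer anneals here to the top strand with its 3' end pointing upstream.
The product is the template from position 3 through 61 (59 bp).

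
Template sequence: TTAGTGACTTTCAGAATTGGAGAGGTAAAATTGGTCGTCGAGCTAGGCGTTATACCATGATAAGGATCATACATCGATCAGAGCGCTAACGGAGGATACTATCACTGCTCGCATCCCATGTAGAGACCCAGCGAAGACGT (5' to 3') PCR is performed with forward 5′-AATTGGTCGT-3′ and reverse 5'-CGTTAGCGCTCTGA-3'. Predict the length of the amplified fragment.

63 bp

Scanning the template, AATTGGTCGT occurs at positions 29–38; this primer anneals to the bottom strand there with its 3' end pointing downstream.
Taking the reverse complement of CGTTAGCGCTCTGA gives TCAGAGCGCTAACG, found at positions 78–91 on the template; the primer anneals here to the top strand with its 3' end pointing upstream.
Amplicon spans positions 29–91: 63 bp.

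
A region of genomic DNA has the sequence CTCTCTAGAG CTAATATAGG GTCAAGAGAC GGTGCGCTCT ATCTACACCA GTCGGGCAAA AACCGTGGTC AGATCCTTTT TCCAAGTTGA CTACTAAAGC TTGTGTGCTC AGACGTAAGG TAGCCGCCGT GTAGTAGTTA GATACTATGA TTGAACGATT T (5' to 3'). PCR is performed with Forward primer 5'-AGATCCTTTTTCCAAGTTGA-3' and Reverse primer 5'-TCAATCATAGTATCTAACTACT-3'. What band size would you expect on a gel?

Scanning the template, AGATCCTTTTTCCAAGTTGA occurs at positions 71–90; this primer anneals to the bottom strand there with its 3' end pointing downstream.
Reverse complement of the reverse primer: AGTAGTTAGATACTATGATTGA. This occurs on the top strand at positions 133–154.
Product length = (reverse-primer end) − (forward-primer start) + 1 = 154 − 71 + 1 = 84 bp.

84 bp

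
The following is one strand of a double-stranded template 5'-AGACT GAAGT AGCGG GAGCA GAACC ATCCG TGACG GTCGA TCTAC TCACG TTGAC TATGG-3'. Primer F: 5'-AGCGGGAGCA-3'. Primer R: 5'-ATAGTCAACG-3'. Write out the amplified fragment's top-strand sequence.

5'-AGCGGGAGCAGAACCATCCGTGACGGTCGATCTACTCACGTTGACTAT-3'

Forward primer AGCGGGAGCA is found on the top strand at positions 11–20.
Taking the reverse complement of ATAGTCAACG gives CGTTGACTAT, found at positions 49–58 on the template; the primer anneals here to the top strand with its 3' end pointing upstream.
The product is the template from position 11 through 58 (48 bp).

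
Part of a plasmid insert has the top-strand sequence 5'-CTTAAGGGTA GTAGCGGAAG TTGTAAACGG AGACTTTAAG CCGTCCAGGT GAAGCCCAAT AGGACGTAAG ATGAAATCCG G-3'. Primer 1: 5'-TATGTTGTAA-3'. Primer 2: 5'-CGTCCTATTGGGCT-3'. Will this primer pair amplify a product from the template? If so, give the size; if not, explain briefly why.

Primer 1 (TATGTTGTAA) does not match the top strand, and its reverse complement TTACAACATA does not match either.
With no annealing site for primer 1, no amplification occurs.

No product — primer 1 has no binding site in the template.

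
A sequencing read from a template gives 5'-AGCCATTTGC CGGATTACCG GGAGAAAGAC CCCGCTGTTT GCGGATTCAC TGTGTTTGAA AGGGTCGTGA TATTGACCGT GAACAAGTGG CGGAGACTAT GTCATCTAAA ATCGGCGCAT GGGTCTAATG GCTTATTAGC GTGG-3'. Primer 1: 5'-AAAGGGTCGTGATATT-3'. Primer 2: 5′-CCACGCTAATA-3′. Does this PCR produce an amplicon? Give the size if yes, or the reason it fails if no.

Yes — an 86 bp product.

Primer 1 (AAAGGGTCGTGATATT) matches the top strand at positions 59–74; it acts as a forward primer.
Primer 2's reverse complement is TATTAGCGTGG, matching the top strand at positions 134–144; it acts as a reverse primer.
The 3' ends face each other across positions 59–144, giving an 86 bp product.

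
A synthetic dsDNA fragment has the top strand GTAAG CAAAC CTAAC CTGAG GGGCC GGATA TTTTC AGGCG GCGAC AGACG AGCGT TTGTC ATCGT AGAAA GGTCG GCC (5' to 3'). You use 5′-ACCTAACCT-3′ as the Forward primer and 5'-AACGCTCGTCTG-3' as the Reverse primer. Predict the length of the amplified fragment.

48 bp

The forward primer matches the template at positions 9–17.
Taking the reverse complement of AACGCTCGTCTG gives CAGACGAGCGTT, found at positions 45–56 on the template; the primer anneals here to the top strand with its 3' end pointing upstream.
Amplicon spans positions 9–56: 48 bp.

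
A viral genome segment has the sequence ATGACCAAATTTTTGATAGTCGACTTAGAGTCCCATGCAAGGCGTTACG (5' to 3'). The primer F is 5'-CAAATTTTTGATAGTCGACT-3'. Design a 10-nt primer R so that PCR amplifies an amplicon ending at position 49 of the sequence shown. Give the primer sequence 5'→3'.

5'-CGTAACGCCT-3'

The forward primer binds at positions 6–25; the product's 3' end on the top strand is position 49.
The reverse primer anneals to the top strand over positions 40–49, i.e. to AGGCGTTACG.
Its sequence written 5'→3' is the reverse complement: CGTAACGCCT.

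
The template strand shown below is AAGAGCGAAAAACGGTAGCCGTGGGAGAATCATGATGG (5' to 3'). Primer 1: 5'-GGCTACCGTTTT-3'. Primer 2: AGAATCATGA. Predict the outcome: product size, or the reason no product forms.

Primer 1 (GGCTACCGTTTT) has reverse complement AAAACGGTAGCC, which matches the top strand at positions 9–20; primer 1 anneals to the top strand there with its 3' end pointing upstream toward position 9.
Primer 2 (AGAATCATGA) matches the top strand directly at positions 26–35; it anneals to the bottom strand with its 3' end pointing downstream toward position 35.
The 3' ends diverge (primer 1 extends toward position 1, primer 2 toward position 38), so the primers never converge on a shared product.

No product — the primers' 3' ends point away from each other.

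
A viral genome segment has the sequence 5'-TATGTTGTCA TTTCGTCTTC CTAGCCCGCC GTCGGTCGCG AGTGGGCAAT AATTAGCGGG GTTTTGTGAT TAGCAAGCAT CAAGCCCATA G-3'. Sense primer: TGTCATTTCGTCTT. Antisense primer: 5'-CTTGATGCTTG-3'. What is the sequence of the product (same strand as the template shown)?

Scanning the template, TGTCATTTCGTCTT occurs at positions 6–19; this primer anneals to the bottom strand there with its 3' end pointing downstream.
Taking the reverse complement of CTTGATGCTTG gives CAAGCATCAAG, found at positions 74–84 on the template; the primer anneals here to the top strand with its 3' end pointing upstream.
The product is the template from position 6 through 84 (79 bp).

5'-TGTCATTTCGTCTTCCTAGCCCGCCGTCGGTCGCGAGTGGGCAATAATTAGCGGGGTTTTGTGATTAGCAAGCATCAAG-3'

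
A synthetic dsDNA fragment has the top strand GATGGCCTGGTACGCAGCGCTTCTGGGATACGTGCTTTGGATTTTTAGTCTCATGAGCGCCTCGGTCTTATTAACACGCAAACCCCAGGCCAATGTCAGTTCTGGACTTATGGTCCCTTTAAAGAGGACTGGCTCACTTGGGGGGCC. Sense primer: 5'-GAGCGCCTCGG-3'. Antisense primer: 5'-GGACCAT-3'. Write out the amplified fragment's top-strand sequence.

5'-GAGCGCCTCGGTCTTATTAACACGCAAACCCCAGGCCAATGTCAGTTCTGGACTTATGGTCC-3'

The forward primer matches the template at positions 55–65.
Reverse complement of the reverse primer: ATGGTCC. This occurs on the top strand at positions 110–116.
The product is the template from position 55 through 116 (62 bp).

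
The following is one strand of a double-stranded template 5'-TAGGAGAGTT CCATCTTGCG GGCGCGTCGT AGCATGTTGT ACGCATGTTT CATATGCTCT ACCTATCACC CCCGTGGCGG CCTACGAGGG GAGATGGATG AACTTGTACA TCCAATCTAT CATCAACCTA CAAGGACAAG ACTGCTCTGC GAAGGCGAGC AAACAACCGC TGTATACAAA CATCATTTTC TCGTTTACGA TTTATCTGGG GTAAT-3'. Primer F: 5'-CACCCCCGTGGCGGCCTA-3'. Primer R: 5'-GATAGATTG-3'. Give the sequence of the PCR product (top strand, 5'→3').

Forward primer CACCCCCGTGGCGGCCTA is found on the top strand at positions 67–84.
Taking the reverse complement of GATAGATTG gives CAATCTATC, found at positions 113–121 on the template; the primer anneals here to the top strand with its 3' end pointing upstream.
The product is the template from position 67 through 121 (55 bp).

5'-CACCCCCGTGGCGGCCTACGAGGGGAGATGGATGAACTTGTACATCCAATCTATC-3'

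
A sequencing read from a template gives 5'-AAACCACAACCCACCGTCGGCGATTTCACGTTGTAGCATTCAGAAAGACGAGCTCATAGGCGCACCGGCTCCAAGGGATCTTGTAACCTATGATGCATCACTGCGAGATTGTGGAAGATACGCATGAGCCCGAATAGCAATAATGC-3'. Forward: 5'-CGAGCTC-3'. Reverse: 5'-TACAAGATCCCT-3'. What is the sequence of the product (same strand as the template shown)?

Scanning the template, CGAGCTC occurs at positions 49–55; this primer anneals to the bottom strand there with its 3' end pointing downstream.
Taking the reverse complement of TACAAGATCCCT gives AGGGATCTTGTA, found at positions 74–85 on the template; the primer anneals here to the top strand with its 3' end pointing upstream.
The product is the template from position 49 through 85 (37 bp).

5'-CGAGCTCATAGGCGCACCGGCTCCAAGGGATCTTGTA-3'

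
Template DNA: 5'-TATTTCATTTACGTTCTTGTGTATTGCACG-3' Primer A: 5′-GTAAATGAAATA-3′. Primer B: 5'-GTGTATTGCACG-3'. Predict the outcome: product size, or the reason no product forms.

Primer A (GTAAATGAAATA) has reverse complement TATTTCATTTAC, which matches the top strand at positions 1–12; primer A anneals to the top strand there with its 3' end pointing upstream toward position 1.
Primer B (GTGTATTGCACG) matches the top strand directly at positions 19–30; it anneals to the bottom strand with its 3' end pointing downstream toward position 30.
The 3' ends diverge (primer A extends toward position 1, primer B toward position 30), so the primers never converge on a shared product.

No product — the primers' 3' ends point away from each other.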